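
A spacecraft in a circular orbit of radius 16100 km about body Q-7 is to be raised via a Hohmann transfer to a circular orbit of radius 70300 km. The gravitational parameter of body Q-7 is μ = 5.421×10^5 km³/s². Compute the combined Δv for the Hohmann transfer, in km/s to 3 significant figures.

The Hohmann ellipse has a_t = (r₁ + r₂)/2 = 43200 km.
At r₁ the circular-orbit speed is v₁ = √(μ/r₁) = 5.80266 km/s.
On the transfer ellipse at r₁, v² = μ(2/r − 1/a) gives v_p = √[μ(2/r₁ − 1/a_t)] = 7.40223 km/s.
First burn Δv₁ = |v_p − v₁| = 1.5996 km/s.
Circular speed at r₂: v₂ = √(μ/r₂) = 2.7769 km/s.
Transfer-orbit speed at r₂: v_a = √[μ(2/r₂ − 1/a_t)] = 1.6952 km/s.
Second burn Δv₂ = |v₂ − v_a| = 1.0817 km/s.
Total Δv = Δv₁ + Δv₂ = 2.681 km/s.

Δv = 2.68 km/s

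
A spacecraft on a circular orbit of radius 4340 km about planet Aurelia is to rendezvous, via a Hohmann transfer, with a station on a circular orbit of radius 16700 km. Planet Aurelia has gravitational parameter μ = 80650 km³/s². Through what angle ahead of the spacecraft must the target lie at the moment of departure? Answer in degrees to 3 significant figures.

Semi-major axis of the transfer orbit: a_t = (4340 + 16700)/2 = 10520 km.
The half-period of the transfer ellipse is t = π√(a_t³/μ) = 11936.34 s.
Target angular speed ω₂ = √(μ/r₂³) = 1.315914×10^-4 rad/s.
Angle swept by the target during transfer: ω₂·t = 1.57072 rad = 90.00°.
The spacecraft traverses 180° on the transfer ellipse, so the target must lead by 180° − 90.00° = 90.0°.

φ = 90.0°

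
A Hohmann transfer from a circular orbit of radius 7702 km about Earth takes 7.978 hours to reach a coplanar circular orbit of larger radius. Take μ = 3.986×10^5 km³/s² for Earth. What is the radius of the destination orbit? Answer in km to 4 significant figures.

r₂ = 56650 km

Transfer time t = 7.978 hours = 28720.8 s, and t = π√(a_t³/μ).
So a_t = (μ t²/π²)^(1/3) = (3.986×10^5 × (28720.8)² / π²)^(1/3) = 32177 km.
Since a_t = (r₁ + r₂)/2, r₂ = 2a_t − r₁ = 2×32177 − 7702 = 56652 km.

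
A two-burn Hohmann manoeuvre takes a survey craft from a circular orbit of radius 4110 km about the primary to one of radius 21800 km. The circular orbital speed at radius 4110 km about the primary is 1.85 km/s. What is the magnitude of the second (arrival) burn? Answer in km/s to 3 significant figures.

Δv₂ = 0.351 km/s

From the circular-orbit relation v² = μ/r at r = 4110 km: μ = v²r = (1.85)² × 4110 = 14066.5 km³/s².
Semi-major axis of the transfer orbit: a_t = (4110 + 21800)/2 = 12955 km.
On the circular orbit at r = 21800 km, v_c = √(μ/r) = 0.80328 km/s.
Transfer-orbit speed at the same r (vis-viva, a = a_t): v_t = √[μ(2/r − 1/a_t)] = 0.45245 km/s.
Δv₂ = |v_t − v_c| = |0.45245 − 0.80328| = 0.3508 km/s.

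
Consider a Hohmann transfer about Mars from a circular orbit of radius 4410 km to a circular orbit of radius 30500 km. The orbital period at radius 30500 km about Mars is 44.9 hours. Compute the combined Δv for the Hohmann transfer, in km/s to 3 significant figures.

Δv = 1.59 km/s

From Kepler's third law T² = 4π²r³/μ at r = 30500 km, T = 44.9 hours = 44.9 × 3600 s = 1.6164×10^5 s: μ = 4π²r³/T² = 42870.8 km³/s².
Transfer-ellipse semi-major axis a_t = (r₁ + r₂)/2 = (4410 + 30500)/2 = 17455 km.
Circular speed at r₁: v₁ = √(μ/r₁) = √(42870.8/4410) = 3.1179 km/s.
Transfer-orbit speed at r₁ (vis-viva): v_p = √[μ(2/r₁ − 1/a_t)] = 4.1215 km/s.
First burn Δv₁ = |v_p − v₁| = 1.0036 km/s.
Circular speed at r₂: v₂ = √(μ/r₂) = 1.18558 km/s.
Transfer-orbit speed at r₂: v_a = √[μ(2/r₂ − 1/a_t)] = 0.595923 km/s.
Second burn Δv₂ = |v₂ − v_a| = 0.58966 km/s.
Δv = Δv₁ + Δv₂ = 1.0036 + 0.58966 = 1.593 km/s.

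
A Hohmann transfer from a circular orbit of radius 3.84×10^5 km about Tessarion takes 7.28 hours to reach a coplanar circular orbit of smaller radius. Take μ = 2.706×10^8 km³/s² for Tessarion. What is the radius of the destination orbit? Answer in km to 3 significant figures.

Transfer time t = 7.28 hours = 26208 s, and t = π√(a_t³/μ).
So a_t = (μ t²/π²)^(1/3) = (2.706×10^8 × (26208)² / π²)^(1/3) = 2.6605×10^5 km.
Since a_t = (r₁ + r₂)/2, r₂ = 2a_t − r₁ = 2×2.6605×10^5 − 3.840×10^5 = 1.481×10^5 km.

r₂ = 1.48×10^5 km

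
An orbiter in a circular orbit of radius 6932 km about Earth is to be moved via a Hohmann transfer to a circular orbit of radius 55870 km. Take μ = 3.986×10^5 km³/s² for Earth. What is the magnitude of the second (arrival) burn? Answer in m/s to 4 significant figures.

Transfer-ellipse semi-major axis a_t = (r₁ + r₂)/2 = (6932 + 55870)/2 = 31401 km.
On the circular orbit at r = 55870 km, v_c = √(μ/r) = 2.671 km/s.
Vis-viva on the transfer ellipse at r = 55870 km gives v_t = √[μ(2/r − 1/a_t)] = 1.255 km/s.
Δv₂ = |v_t − v_c| = |1.255 − 2.671| = 1.416 km/s.

Δv₂ = 1416 m/s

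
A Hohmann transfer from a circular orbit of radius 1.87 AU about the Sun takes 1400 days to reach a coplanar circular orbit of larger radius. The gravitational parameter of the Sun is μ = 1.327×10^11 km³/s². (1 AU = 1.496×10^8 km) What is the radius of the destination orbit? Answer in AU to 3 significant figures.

In km: r₁ = 1.87 × 1.496×10^8 = 2.79752×10^8 km.
Transfer time t = 1400 days = 1.2096×10^8 s, and t = π√(a_t³/μ).
So a_t = (μ t²/π²)^(1/3) = (1.327×10^11 × (1.2096×10^8)² / π²)^(1/3) = 5.8159×10^8 km.
Since a_t = (r₁ + r₂)/2, r₂ = 2a_t − r₁ = 2×5.8159×10^8 − 2.79752×10^8 = 8.83428×10^8 km.
In AU: r₂ = 8.83428×10^8 / 1.496×10^8 = 5.91 AU.

r₂ = 5.91 AU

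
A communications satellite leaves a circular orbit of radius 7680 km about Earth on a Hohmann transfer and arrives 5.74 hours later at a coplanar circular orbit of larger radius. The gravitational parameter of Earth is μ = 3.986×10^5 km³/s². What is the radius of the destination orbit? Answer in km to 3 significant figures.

Transfer time t = 5.74 hours = 20664 s, and t = π√(a_t³/μ).
So a_t = (μ t²/π²)^(1/3) = (3.986×10^5 × (20664)² / π²)^(1/3) = 25836 km.
Since a_t = (r₁ + r₂)/2, r₂ = 2a_t − r₁ = 2×25836 − 7680 = 43992 km.

r₂ = 44000 km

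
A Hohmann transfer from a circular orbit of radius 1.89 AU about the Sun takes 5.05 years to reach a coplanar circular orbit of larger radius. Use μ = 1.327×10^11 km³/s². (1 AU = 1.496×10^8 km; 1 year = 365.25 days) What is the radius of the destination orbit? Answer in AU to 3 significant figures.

In km: r₁ = 1.89 × 1.496×10^8 = 2.82744×10^8 km.
Transfer time t = 5.05 years × 365.25 × 86400 s = 1.5936588×10^8 s, and t = π√(a_t³/μ).
So a_t = (μ t²/π²)^(1/3) = (1.327×10^11 × (1.5936588×10^8)² / π²)^(1/3) = 6.9896×10^8 km.
Since a_t = (r₁ + r₂)/2, r₂ = 2a_t − r₁ = 2×6.9896×10^8 − 2.82744×10^8 = 1.115176×10^9 km.
In AU: r₂ = 1.115176×10^9 / 1.496×10^8 = 7.45 AU.

r₂ = 7.45 AU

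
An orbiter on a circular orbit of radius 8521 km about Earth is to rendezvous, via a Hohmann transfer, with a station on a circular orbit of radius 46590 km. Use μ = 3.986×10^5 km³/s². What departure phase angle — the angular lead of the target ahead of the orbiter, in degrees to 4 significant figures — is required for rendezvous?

φ = 98.13°

The Hohmann ellipse has a_t = (r₁ + r₂)/2 = 27555.5 km.
The half-period of the transfer ellipse is t = π√(a_t³/μ) = 22761.1 s.
Target angular speed ω₂ = √(μ/r₂³) = 6.27812×10^-5 rad/s.
Angle swept by the target during transfer: ω₂·t = 1.42897 rad = 81.87°.
The orbiter traverses 180° on the transfer ellipse, so the target must lead by 180° − 81.87° = 98.13°.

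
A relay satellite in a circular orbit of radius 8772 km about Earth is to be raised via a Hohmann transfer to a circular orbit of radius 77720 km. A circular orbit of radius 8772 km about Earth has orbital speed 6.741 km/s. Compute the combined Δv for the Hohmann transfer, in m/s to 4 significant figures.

Δv = 3541 m/s

From the circular-orbit relation v² = μ/r at r = 8772 km: μ = v²r = (6.741)² × 8772 = 3.98609×10^5 km³/s².
Semi-major axis of the transfer orbit: a_t = (8772 + 77720)/2 = 43246 km.
Circular speed at r₁: v₁ = √(μ/r₁) = √(3.98609×10^5/8772) = 6.741 km/s.
On the transfer ellipse at r₁, vis-viva gives v_p = √[μ(2/r₁ − 1/a_t)] = 9.037 km/s.
First burn Δv₁ = |v_p − v₁| = 2.296 km/s.
At r₂, v₂ = √(μ/r₂) = 2.265 km/s.
Transfer-orbit speed at r₂: v_a = √[μ(2/r₂ − 1/a_t)] = 1.020 km/s.
Second burn Δv₂ = |v₂ − v_a| = 1.245 km/s.
Δv = Δv₁ + Δv₂ = 2.296 + 1.245 = 3.541 km/s.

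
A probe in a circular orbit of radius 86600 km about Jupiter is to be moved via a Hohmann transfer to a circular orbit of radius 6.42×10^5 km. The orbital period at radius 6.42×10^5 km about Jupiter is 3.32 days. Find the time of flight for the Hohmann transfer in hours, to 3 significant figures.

t = 17.0 hours

From Kepler's third law T² = 4π²r³/μ at r = 6.42×10^5 km, T = 3.32 days = 3.32 × 86400 s = 2.86848×10^5 s: μ = 4π²r³/T² = 1.26958×10^8 km³/s².
The Hohmann ellipse has a_t = (r₁ + r₂)/2 = 3.643×10^5 km.
Transfer time t = π√(a_t³/μ) = π√((3.643×10^5)³ / 1.26958×10^8) = 61310 s.
Converting: 61310 s ÷ 3600 s/hour = 17.0 hours.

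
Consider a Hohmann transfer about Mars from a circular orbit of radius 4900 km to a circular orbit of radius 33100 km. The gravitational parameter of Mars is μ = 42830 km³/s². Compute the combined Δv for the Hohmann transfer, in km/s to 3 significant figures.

Δv = 1.51 km/s

Transfer-ellipse semi-major axis a_t = (r₁ + r₂)/2 = (4900 + 33100)/2 = 19000 km.
At r₁ the circular-orbit speed is v₁ = √(μ/r₁) = 2.9565 km/s.
Transfer-orbit speed at r₁ (vis-viva equation): v_p = √[μ(2/r₁ − 1/a_t)] = 3.9022 km/s.
First burn Δv₁ = |v_p − v₁| = 0.9457 km/s.
Circular speed at r₂: v₂ = √(μ/r₂) = 1.137523 km/s.
Transfer-orbit speed at r₂: v_a = √[μ(2/r₂ − 1/a_t)] = 0.5776719 km/s.
Second burn Δv₂ = |v₂ − v_a| = 0.5599 km/s.
Total Δv = Δv₁ + Δv₂ = 1.506 km/s.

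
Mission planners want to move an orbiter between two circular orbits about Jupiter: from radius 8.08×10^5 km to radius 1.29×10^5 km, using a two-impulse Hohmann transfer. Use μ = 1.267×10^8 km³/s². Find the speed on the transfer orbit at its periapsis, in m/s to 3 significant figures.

Semi-major axis of the transfer orbit: a_t = (8.080×10^5 + 1.290×10^5)/2 = 4.685×10^5 km.
The periapsis of the transfer ellipse is at r = 1.290×10^5 km.
Applying v² = μ(2/r − 1/a_t): v = 41.16 km/s.

v = 41200 m/s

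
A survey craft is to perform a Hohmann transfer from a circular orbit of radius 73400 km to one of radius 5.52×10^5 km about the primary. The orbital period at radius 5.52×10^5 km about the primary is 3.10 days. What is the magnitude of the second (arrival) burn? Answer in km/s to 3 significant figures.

From Kepler's third law T² = 4π²r³/μ at r = 5.52×10^5 km, T = 3.10 days = 3.10 × 86400 s = 2.6784×10^5 s: μ = 4π²r³/T² = 9.25606×10^7 km³/s².
The Hohmann ellipse has a_t = (r₁ + r₂)/2 = 3.127×10^5 km.
Circular speed at r = 5.520×10^5 km: v_c = √(μ/r) = 12.949 km/s.
Transfer-orbit speed at the same r (vis-viva, a = a_t): v_t = √[μ(2/r − 1/a_t)] = 6.2738 km/s.
Δv₂ = |v_t − v_c| = |6.2738 − 12.949| = 6.675 km/s.

Δv₂ = 6.68 km/s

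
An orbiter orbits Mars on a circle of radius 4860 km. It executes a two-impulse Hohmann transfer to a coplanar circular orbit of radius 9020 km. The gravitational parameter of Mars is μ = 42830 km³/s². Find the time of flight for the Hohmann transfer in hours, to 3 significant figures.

t = 2.44 hours

Transfer-ellipse semi-major axis a_t = (r₁ + r₂)/2 = (4860 + 9020)/2 = 6940 km.
Half the transfer-orbit period gives t = π√(a_t³/μ) = 8776 s.
Converting: 8776 s ÷ 3600 s/hour = 2.44 hours.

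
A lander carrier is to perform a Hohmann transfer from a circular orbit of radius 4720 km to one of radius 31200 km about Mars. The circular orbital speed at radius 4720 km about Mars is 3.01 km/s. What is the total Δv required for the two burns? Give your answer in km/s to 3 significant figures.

Δv = 1.53 km/s

From the circular-orbit relation v² = μ/r at r = 4720 km: μ = v²r = (3.01)² × 4720 = 42763.7 km³/s².
Semi-major axis of the transfer orbit: a_t = (4720 + 31200)/2 = 17960 km.
Circular speed at r₁: v₁ = √(μ/r₁) = √(42763.7/4720) = 3.0100 km/s.
On the transfer ellipse at r₁, v² = μ(2/r − 1/a) gives v_p = √[μ(2/r₁ − 1/a_t)] = 3.9673 km/s.
First burn Δv₁ = |v_p − v₁| = 0.9573 km/s.
Circular speed at r₂: v₂ = √(μ/r₂) = 1.17074 km/s.
Transfer-orbit speed at r₂: v_a = √[μ(2/r₂ − 1/a_t)] = 0.600175 km/s.
Second burn Δv₂ = |v₂ − v_a| = 0.5706 km/s.
Total Δv = Δv₁ + Δv₂ = 1.528 km/s.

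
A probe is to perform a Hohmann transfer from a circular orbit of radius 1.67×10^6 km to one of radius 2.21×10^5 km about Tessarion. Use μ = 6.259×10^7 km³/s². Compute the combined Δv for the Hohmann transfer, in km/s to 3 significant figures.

Δv = 8.70 km/s

Transfer-ellipse semi-major axis a_t = (r₁ + r₂)/2 = (1.670×10^6 + 2.210×10^5)/2 = 9.455×10^5 km.
Circular speed at r₁: v₁ = √(μ/r₁) = √(6.259×10^7/1.670×10^6) = 6.122 km/s.
Transfer-orbit speed at r₁ (vis-viva equation): v_a = √[μ(2/r₁ − 1/a_t)] = 2.960 km/s.
First burn Δv₁ = |v_a − v₁| = 3.162 km/s.
Circular speed at r₂: v₂ = √(μ/r₂) = 16.829 km/s.
Transfer-orbit speed at r₂: v_p = √[μ(2/r₂ − 1/a_t)] = 22.366 km/s.
Second burn Δv₂ = |v₂ − v_p| = 5.537 km/s.
Total Δv = Δv₁ + Δv₂ = 8.699 km/s.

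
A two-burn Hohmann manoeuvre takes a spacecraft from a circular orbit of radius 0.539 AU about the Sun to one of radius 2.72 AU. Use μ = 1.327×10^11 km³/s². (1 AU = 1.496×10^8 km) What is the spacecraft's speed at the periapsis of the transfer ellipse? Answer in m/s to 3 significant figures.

In km: r₁ = 0.539 × 1.496×10^8 = 8.06344×10^7 km; r₂ = 2.72 × 1.496×10^8 = 4.06912×10^8 km.
The Hohmann ellipse has a_t = (r₁ + r₂)/2 = 2.437732×10^8 km.
The periapsis of the transfer ellipse is at r = 8.06344×10^7 km.
From the vis-viva equation, v = √[μ(2/r − 1/a_t)] = 52.41 km/s.

v = 52400 m/s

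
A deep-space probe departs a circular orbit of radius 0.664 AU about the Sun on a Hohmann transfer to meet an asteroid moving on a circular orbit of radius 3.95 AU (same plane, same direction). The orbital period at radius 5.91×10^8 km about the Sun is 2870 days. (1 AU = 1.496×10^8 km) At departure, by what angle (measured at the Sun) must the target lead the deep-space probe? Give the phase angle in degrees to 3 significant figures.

From Kepler's third law T² = 4π²r³/μ at r = 5.91×10^8 km, T = 2870 days = 2870 × 86400 s = 2.47968×10^8 s: μ = 4π²r³/T² = 1.32535×10^11 km³/s².
In km: r₁ = 0.664 × 1.496×10^8 = 9.93344×10^7 km; r₂ = 3.95 × 1.496×10^8 = 5.9092×10^8 km.
The Hohmann ellipse has a_t = (r₁ + r₂)/2 = 3.451272×10^8 km.
The half-period of the transfer ellipse is t = π√(a_t³/μ) = 5.53290×10^7 s.
The target's mean motion on its circular orbit is ω₂ = √(μ/r₂³) = 2.53438×10^-8 rad/s.
Angle swept by the target during transfer: ω₂·t = 1.40225 rad = 80.34°.
Arrival is 180° from departure on the ellipse, so φ = 180° − 80.34° = 99.7°.

φ = 99.7°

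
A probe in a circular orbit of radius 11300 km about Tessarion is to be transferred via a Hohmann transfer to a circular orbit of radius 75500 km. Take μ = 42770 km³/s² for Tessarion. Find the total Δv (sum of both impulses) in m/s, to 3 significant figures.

Semi-major axis of the transfer orbit: a_t = (11300 + 75500)/2 = 43400 km.
At r₁ the circular-orbit speed is v₁ = √(μ/r₁) = 1.9455 km/s.
Transfer-orbit speed at r₁ (v² = μ(2/r − 1/a)): v_p = √[μ(2/r₁ − 1/a_t)] = 2.5660 km/s.
First burn Δv₁ = |v_p − v₁| = 0.6205 km/s.
At r₂, v₂ = √(μ/r₂) = 0.7527 km/s.
Transfer-orbit speed at r₂: v_a = √[μ(2/r₂ − 1/a_t)] = 0.3841 km/s.
Second burn Δv₂ = |v₂ − v_a| = 0.3686 km/s.
Total Δv = Δv₁ + Δv₂ = 0.9891 km/s.

Δv = 989 m/s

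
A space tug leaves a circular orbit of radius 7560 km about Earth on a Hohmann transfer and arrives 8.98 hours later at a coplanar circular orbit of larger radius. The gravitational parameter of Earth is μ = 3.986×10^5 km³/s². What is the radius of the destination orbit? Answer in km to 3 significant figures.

r₂ = 62100 km

Transfer time t = 8.98 hours = 32328 s, and t = π√(a_t³/μ).
So a_t = (μ t²/π²)^(1/3) = (3.986×10^5 × (32328)² / π²)^(1/3) = 34818 km.
Since a_t = (r₁ + r₂)/2, r₂ = 2a_t − r₁ = 2×34818 − 7560 = 62076 km.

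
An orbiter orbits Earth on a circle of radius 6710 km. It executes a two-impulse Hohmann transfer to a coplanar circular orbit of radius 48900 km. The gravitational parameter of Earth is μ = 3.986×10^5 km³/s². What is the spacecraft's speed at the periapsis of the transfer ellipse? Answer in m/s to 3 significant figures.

Transfer-ellipse semi-major axis a_t = (r₁ + r₂)/2 = (6710 + 48900)/2 = 27805 km.
At periapsis, r = 6710 km.
Vis-viva: v = √[μ(2/r − 1/a_t)] = √[3.986×10^5 × (2/6710 − 1/27805)] = 10.22 km/s.

v = 10200 m/s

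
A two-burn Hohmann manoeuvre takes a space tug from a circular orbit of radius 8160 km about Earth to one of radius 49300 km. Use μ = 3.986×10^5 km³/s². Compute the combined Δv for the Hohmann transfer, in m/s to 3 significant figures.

Transfer-ellipse semi-major axis a_t = (r₁ + r₂)/2 = (8160 + 49300)/2 = 28730 km.
At r₁ the circular-orbit speed is v₁ = √(μ/r₁) = 6.989 km/s.
Transfer-orbit speed at r₁ (v² = μ(2/r − 1/a)): v_p = √[μ(2/r₁ − 1/a_t)] = 9.155 km/s.
First burn Δv₁ = |v_p − v₁| = 2.166 km/s.
Circular speed at r₂: v₂ = √(μ/r₂) = 2.843 km/s.
Transfer-orbit speed at r₂: v_a = √[μ(2/r₂ − 1/a_t)] = 1.515 km/s.
Second burn Δv₂ = |v₂ − v_a| = 1.328 km/s.
Total Δv = Δv₁ + Δv₂ = 3.494 km/s.

Δv = 3490 m/s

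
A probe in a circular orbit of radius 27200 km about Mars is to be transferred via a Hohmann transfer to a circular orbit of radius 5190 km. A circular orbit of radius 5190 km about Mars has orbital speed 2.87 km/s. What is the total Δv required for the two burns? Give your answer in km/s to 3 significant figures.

From the circular-orbit relation v² = μ/r at r = 5190 km: μ = v²r = (2.87)² × 5190 = 42749.5 km³/s².
Transfer-ellipse semi-major axis a_t = (r₁ + r₂)/2 = (27200 + 5190)/2 = 16195 km.
At r₁ the circular-orbit speed is v₁ = √(μ/r₁) = 1.2537 km/s.
On the transfer ellipse at r₁, v² = μ(2/r − 1/a) gives v_a = √[μ(2/r₁ − 1/a_t)] = 0.70970 km/s.
First burn Δv₁ = |v_a − v₁| = 0.5440 km/s.
At r₂, v₂ = √(μ/r₂) = 2.8700 km/s.
Transfer-orbit speed at r₂: v_p = √[μ(2/r₂ − 1/a_t)] = 3.7194 km/s.
Second burn Δv₂ = |v₂ − v_p| = 0.8494 km/s.
Total Δv = Δv₁ + Δv₂ = 1.393 km/s.

Δv = 1.39 km/s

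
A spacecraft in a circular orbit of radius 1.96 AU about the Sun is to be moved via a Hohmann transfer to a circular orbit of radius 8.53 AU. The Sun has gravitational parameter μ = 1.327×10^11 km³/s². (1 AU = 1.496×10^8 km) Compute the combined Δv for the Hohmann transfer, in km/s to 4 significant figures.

In km: r₁ = 1.96 × 1.496×10^8 = 2.93216×10^8 km; r₂ = 8.53 × 1.496×10^8 = 1.276088×10^9 km.
Transfer-ellipse semi-major axis a_t = (r₁ + r₂)/2 = (2.93216×10^8 + 1.276088×10^9)/2 = 7.84652×10^8 km.
At r₁ the circular-orbit speed is v₁ = √(μ/r₁) = 21.274 km/s.
On the transfer ellipse at r₁, vis-viva equation gives v_p = √[μ(2/r₁ − 1/a_t)] = 27.130 km/s.
First burn Δv₁ = |v_p − v₁| = 5.856 km/s.
At r₂, v₂ = √(μ/r₂) = 10.198 km/s.
Transfer-orbit speed at r₂: v_a = √[μ(2/r₂ − 1/a_t)] = 6.2338 km/s.
Second burn Δv₂ = |v₂ − v_a| = 3.964 km/s.
Total Δv = Δv₁ + Δv₂ = 9.820 km/s.

Δv = 9.820 km/s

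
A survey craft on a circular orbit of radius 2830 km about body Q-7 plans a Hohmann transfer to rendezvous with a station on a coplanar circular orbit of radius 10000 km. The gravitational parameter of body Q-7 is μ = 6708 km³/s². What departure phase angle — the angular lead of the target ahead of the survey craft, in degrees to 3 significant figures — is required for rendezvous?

φ = 87.5°

The Hohmann ellipse has a_t = (r₁ + r₂)/2 = 6415 km.
Transfer time t = π√(a_t³/μ) = 19710 s.
The target's mean motion on its circular orbit is ω₂ = √(μ/r₂³) = 8.190×10^-5 rad/s.
Angle swept by the target during transfer: ω₂·t = 1.614 rad = 92.48°.
Arrival is 180° from departure on the ellipse, so φ = 180° − 92.48° = 87.5°.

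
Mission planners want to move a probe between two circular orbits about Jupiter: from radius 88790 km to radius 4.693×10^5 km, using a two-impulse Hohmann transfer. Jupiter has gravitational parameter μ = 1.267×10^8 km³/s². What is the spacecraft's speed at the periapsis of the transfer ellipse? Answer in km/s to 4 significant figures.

Transfer-ellipse semi-major axis a_t = (r₁ + r₂)/2 = (88790 + 4.693×10^5)/2 = 2.79045×10^5 km.
The periapsis of the transfer ellipse is at r = 88790 km.
From the vis-viva equation, v = √[μ(2/r − 1/a_t)] = 48.99 km/s.

v = 48.99 km/s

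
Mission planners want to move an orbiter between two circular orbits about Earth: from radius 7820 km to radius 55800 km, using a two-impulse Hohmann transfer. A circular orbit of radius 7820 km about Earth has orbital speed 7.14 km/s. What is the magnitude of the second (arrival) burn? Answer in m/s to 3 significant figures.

Δv₂ = 1350 m/s

From the circular-orbit relation v² = μ/r at r = 7820 km: μ = v²r = (7.14)² × 7820 = 3.98660×10^5 km³/s².
Semi-major axis of the transfer orbit: a_t = (7820 + 55800)/2 = 31810 km.
Circular speed at r = 55800 km: v_c = √(μ/r) = 2.673 km/s.
Vis-viva on the transfer ellipse at r = 55800 km gives v_t = √[μ(2/r − 1/a_t)] = 1.325 km/s.
Δv₂ = |v_t − v_c| = |1.325 − 2.673| = 1.348 km/s.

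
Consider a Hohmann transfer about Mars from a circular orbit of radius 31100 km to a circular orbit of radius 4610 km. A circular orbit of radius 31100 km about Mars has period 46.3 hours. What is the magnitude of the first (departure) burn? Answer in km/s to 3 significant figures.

From Kepler's third law T² = 4π²r³/μ at r = 31100 km, T = 46.3 hours = 46.3 × 3600 s = 1.6668×10^5 s: μ = 4π²r³/T² = 42743.9 km³/s².
Semi-major axis of the transfer orbit: a_t = (31100 + 4610)/2 = 17855 km.
Circular speed at r = 31100 km: v_c = √(μ/r) = 1.1723 km/s.
Vis-viva on the transfer ellipse at r = 31100 km gives v_t = √[μ(2/r − 1/a_t)] = 0.59570 km/s.
Δv₁ = |v_t − v_c| = |0.59570 − 1.1723| = 0.5766 km/s.

Δv₁ = 0.577 km/s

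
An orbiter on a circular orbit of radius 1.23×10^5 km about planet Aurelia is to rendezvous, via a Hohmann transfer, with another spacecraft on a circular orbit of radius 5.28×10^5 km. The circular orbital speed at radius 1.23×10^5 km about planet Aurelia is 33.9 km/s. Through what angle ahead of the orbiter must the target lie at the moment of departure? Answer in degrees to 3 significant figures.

φ = 92.9°

From the circular-orbit relation v² = μ/r at r = 1.23×10^5 km: μ = v²r = (33.9)² × 1.23×10^5 = 1.41353×10^8 km³/s².
Transfer-ellipse semi-major axis a_t = (r₁ + r₂)/2 = (1.230×10^5 + 5.280×10^5)/2 = 3.255×10^5 km.
Transfer time t = π√(a_t³/μ) = 49070.9 s.
Target angular speed ω₂ = √(μ/r₂³) = 3.09886×10^-5 rad/s.
Angle swept by the target during transfer: ω₂·t = 1.52064 rad = 87.13°.
Arrival is 180° from departure on the ellipse, so φ = 180° − 87.13° = 92.9°.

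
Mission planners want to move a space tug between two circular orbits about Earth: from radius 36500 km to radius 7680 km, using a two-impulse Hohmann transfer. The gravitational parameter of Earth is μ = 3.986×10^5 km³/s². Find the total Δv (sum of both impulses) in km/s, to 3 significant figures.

Semi-major axis of the transfer orbit: a_t = (36500 + 7680)/2 = 22090 km.
Circular speed at r₁: v₁ = √(μ/r₁) = √(3.986×10^5/36500) = 3.305 km/s.
Transfer-orbit speed at r₁ (v² = μ(2/r − 1/a)): v_a = √[μ(2/r₁ − 1/a_t)] = 1.949 km/s.
First burn Δv₁ = |v_a − v₁| = 1.356 km/s.
At r₂, v₂ = √(μ/r₂) = 7.2042 km/s.
Transfer-orbit speed at r₂: v_p = √[μ(2/r₂ − 1/a_t)] = 9.2605 km/s.
Second burn Δv₂ = |v₂ − v_p| = 2.056 km/s.
Total Δv = Δv₁ + Δv₂ = 3.412 km/s.

Δv = 3.41 km/s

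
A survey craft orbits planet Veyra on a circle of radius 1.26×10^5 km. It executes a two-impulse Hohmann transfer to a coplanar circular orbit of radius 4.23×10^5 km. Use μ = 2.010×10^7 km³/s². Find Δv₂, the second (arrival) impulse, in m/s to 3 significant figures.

Δv₂ = 2220 m/s

Semi-major axis of the transfer orbit: a_t = (1.260×10^5 + 4.230×10^5)/2 = 2.745×10^5 km.
On the circular orbit at r = 4.230×10^5 km, v_c = √(μ/r) = 6.893 km/s.
Transfer-orbit speed at the same r (vis-viva, a = a_t): v_t = √[μ(2/r − 1/a_t)] = 4.670 km/s.
Δv₂ = |v_t − v_c| = |4.670 − 6.893| = 2.223 km/s.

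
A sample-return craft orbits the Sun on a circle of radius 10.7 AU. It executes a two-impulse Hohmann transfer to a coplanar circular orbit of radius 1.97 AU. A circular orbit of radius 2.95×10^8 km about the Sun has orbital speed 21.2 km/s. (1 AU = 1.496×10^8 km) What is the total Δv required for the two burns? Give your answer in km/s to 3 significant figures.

Δv = 10.4 km/s

From the circular-orbit relation v² = μ/r at r = 2.95×10^8 km: μ = v²r = (21.2)² × 2.95×10^8 = 1.32585×10^11 km³/s².
In km: r₁ = 10.7 × 1.496×10^8 = 1.60072×10^9 km; r₂ = 1.97 × 1.496×10^8 = 2.94712×10^8 km.
Semi-major axis of the transfer orbit: a_t = (1.60072×10^9 + 2.94712×10^8)/2 = 9.47716×10^8 km.
At r₁ the circular-orbit speed is v₁ = √(μ/r₁) = 9.101 km/s.
On the transfer ellipse at r₁, v² = μ(2/r − 1/a) gives v_a = √[μ(2/r₁ − 1/a_t)] = 5.075 km/s.
First burn Δv₁ = |v_a − v₁| = 4.026 km/s.
Circular speed at r₂: v₂ = √(μ/r₂) = 21.2104 km/s.
Transfer-orbit speed at r₂: v_p = √[μ(2/r₂ − 1/a_t)] = 27.5655 km/s.
Second burn Δv₂ = |v₂ − v_p| = 6.355 km/s.
Δv = Δv₁ + Δv₂ = 4.026 + 6.355 = 10.38 km/s.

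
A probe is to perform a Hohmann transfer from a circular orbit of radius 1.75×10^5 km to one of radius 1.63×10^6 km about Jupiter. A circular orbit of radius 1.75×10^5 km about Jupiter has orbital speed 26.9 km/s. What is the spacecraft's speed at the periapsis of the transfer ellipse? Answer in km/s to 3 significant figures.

v = 36.2 km/s

From the circular-orbit relation v² = μ/r at r = 1.75×10^5 km: μ = v²r = (26.9)² × 1.75×10^5 = 1.26632×10^8 km³/s².
Transfer-ellipse semi-major axis a_t = (r₁ + r₂)/2 = (1.750×10^5 + 1.630×10^6)/2 = 9.025×10^5 km.
The periapsis of the transfer ellipse is at r = 1.750×10^5 km.
From the vis-viva equation, v = √[μ(2/r − 1/a_t)] = 36.15 km/s.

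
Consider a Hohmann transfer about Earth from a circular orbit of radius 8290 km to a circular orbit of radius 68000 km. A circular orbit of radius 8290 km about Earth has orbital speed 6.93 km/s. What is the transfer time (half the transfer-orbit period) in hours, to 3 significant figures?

t = 10.3 hours

From the circular-orbit relation v² = μ/r at r = 8290 km: μ = v²r = (6.93)² × 8290 = 3.98126×10^5 km³/s².
The Hohmann ellipse has a_t = (r₁ + r₂)/2 = 38145 km.
By Kepler's third law the transfer-orbit period is T = 2π√(a_t³/μ), so t = T/2 = 37090 s.
Converting: 37090 s ÷ 3600 s/hour = 10.3 hours.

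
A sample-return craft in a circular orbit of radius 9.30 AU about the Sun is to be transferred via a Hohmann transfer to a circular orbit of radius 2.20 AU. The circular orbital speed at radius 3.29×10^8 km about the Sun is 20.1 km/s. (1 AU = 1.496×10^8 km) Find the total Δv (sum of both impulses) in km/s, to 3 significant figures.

Δv = 9.19 km/s

From the circular-orbit relation v² = μ/r at r = 3.29×10^8 km: μ = v²r = (20.1)² × 3.29×10^8 = 1.32919×10^11 km³/s².
In km: r₁ = 9.30 × 1.496×10^8 = 1.39128×10^9 km; r₂ = 2.20 × 1.496×10^8 = 3.2912×10^8 km.
Transfer-ellipse semi-major axis a_t = (r₁ + r₂)/2 = (1.39128×10^9 + 3.2912×10^8)/2 = 8.602×10^8 km.
Circular speed at r₁: v₁ = √(μ/r₁) = √(1.32919×10^11/1.39128×10^9) = 9.774 km/s.
On the transfer ellipse at r₁, vis-viva equation gives v_a = √[μ(2/r₁ − 1/a_t)] = 6.046 km/s.
First burn Δv₁ = |v_a − v₁| = 3.728 km/s.
At r₂, v₂ = √(μ/r₂) = 20.096 km/s.
Transfer-orbit speed at r₂: v_p = √[μ(2/r₂ − 1/a_t)] = 25.558 km/s.
Second burn Δv₂ = |v₂ − v_p| = 5.462 km/s.
Δv = Δv₁ + Δv₂ = 3.728 + 5.462 = 9.190 km/s.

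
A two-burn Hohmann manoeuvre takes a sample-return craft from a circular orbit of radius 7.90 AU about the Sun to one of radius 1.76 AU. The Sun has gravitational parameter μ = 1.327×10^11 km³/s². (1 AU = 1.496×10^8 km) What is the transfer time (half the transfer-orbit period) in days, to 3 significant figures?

In km: r₁ = 7.90 × 1.496×10^8 = 1.18184×10^9 km; r₂ = 1.76 × 1.496×10^8 = 2.63296×10^8 km.
Semi-major axis of the transfer orbit: a_t = (1.18184×10^9 + 2.63296×10^8)/2 = 7.22568×10^8 km.
Half the transfer-orbit period gives t = π√(a_t³/μ) = 1.675×10^8 s.
Converting: 1.675×10^8 s ÷ 86400 s/day = 1940 days.

t = 1940 days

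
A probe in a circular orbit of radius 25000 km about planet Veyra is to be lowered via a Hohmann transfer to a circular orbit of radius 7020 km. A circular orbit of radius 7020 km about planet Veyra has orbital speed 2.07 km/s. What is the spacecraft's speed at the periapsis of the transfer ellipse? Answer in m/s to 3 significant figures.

v = 2590 m/s

From the circular-orbit relation v² = μ/r at r = 7020 km: μ = v²r = (2.07)² × 7020 = 30080.0 km³/s².
Semi-major axis of the transfer orbit: a_t = (25000 + 7020)/2 = 16010 km.
At periapsis, r = 7020 km.
From the vis-viva equation, v = √[μ(2/r − 1/a_t)] = 2.587 km/s.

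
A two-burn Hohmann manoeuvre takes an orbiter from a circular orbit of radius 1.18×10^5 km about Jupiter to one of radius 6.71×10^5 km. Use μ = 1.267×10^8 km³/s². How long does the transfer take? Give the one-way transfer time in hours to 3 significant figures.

t = 19.2 hours

Semi-major axis of the transfer orbit: a_t = (1.180×10^5 + 6.710×10^5)/2 = 3.945×10^5 km.
By Kepler's third law the transfer-orbit period is T = 2π√(a_t³/μ), so t = T/2 = 69160 s.
Converting: 69160 s ÷ 3600 s/hour = 19.2 hours.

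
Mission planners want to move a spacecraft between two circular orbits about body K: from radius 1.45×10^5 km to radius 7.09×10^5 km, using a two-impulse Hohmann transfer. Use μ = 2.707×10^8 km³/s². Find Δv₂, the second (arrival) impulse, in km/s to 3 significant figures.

Δv₂ = 8.15 km/s

Transfer-ellipse semi-major axis a_t = (r₁ + r₂)/2 = (1.450×10^5 + 7.090×10^5)/2 = 4.270×10^5 km.
On the circular orbit at r = 7.090×10^5 km, v_c = √(μ/r) = 19.540 km/s.
Transfer-orbit speed at the same r (vis-viva, a = a_t): v_t = √[μ(2/r − 1/a_t)] = 11.387 km/s.
Δv₂ = |v_t − v_c| = |11.387 − 19.540| = 8.153 km/s.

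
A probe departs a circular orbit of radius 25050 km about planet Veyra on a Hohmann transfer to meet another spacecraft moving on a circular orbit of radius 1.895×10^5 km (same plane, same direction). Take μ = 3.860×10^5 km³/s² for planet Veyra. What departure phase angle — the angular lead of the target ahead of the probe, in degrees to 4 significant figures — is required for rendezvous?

Semi-major axis of the transfer orbit: a_t = (25050 + 1.895×10^5)/2 = 1.07275×10^5 km.
The half-period of the transfer ellipse is t = π√(a_t³/μ) = 1.7767×10^5 s.
Target angular speed ω₂ = √(μ/r₂³) = 7.5315×10^-6 rad/s.
Angle swept by the target during transfer: ω₂·t = 1.3381 rad = 76.67°.
Arrival is 180° from departure on the ellipse, so φ = 180° − 76.67° = 103.3°.

φ = 103.3°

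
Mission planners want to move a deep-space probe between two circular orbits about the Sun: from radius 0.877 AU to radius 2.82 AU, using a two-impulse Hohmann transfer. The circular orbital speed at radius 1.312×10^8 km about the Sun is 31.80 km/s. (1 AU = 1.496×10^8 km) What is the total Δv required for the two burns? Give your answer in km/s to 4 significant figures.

From the circular-orbit relation v² = μ/r at r = 1.312×10^8 km: μ = v²r = (31.80)² × 1.312×10^8 = 1.32675×10^11 km³/s².
In km: r₁ = 0.877 × 1.496×10^8 = 1.311992×10^8 km; r₂ = 2.82 × 1.496×10^8 = 4.21872×10^8 km.
Transfer-ellipse semi-major axis a_t = (r₁ + r₂)/2 = (1.311992×10^8 + 4.21872×10^8)/2 = 2.765356×10^8 km.
Circular speed at r₁: v₁ = √(μ/r₁) = √(1.32675×10^11/1.311992×10^8) = 31.800 km/s.
On the transfer ellipse at r₁, vis-viva gives v_p = √[μ(2/r₁ − 1/a_t)] = 39.277 km/s.
First burn Δv₁ = |v_p − v₁| = 7.477 km/s.
At r₂, v₂ = √(μ/r₂) = 17.734 km/s.
Transfer-orbit speed at r₂: v_a = √[μ(2/r₂ − 1/a_t)] = 12.215 km/s.
Second burn Δv₂ = |v₂ − v_a| = 5.519 km/s.
Δv = Δv₁ + Δv₂ = 7.477 + 5.519 = 13.00 km/s.

Δv = 13.00 km/s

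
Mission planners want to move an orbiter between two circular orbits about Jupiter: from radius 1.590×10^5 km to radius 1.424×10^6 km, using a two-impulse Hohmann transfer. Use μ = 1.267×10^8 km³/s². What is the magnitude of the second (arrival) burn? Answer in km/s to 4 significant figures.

Transfer-ellipse semi-major axis a_t = (r₁ + r₂)/2 = (1.590×10^5 + 1.424×10^6)/2 = 7.915×10^5 km.
On the circular orbit at r = 1.424×10^6 km, v_c = √(μ/r) = 9.433 km/s.
Transfer-orbit speed at the same r (vis-viva, a = a_t): v_t = √[μ(2/r − 1/a_t)] = 4.228 km/s.
Δv₂ = |v_t − v_c| = |4.228 − 9.433| = 5.205 km/s.

Δv₂ = 5.205 km/s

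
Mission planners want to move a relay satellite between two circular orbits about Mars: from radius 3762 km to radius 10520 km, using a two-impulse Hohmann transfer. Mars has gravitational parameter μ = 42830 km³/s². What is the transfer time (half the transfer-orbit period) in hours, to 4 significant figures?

Semi-major axis of the transfer orbit: a_t = (3762 + 10520)/2 = 7141 km.
Transfer time t = π√(a_t³/μ) = π√((7141)³ / 42830) = 9160.4 s.
Converting: 9160.4 s ÷ 3600 s/hour = 2.545 hours.

t = 2.545 hours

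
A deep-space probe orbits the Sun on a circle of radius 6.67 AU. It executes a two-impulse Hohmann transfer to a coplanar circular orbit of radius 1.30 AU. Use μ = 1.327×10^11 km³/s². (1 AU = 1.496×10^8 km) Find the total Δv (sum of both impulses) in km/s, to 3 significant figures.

In km: r₁ = 6.67 × 1.496×10^8 = 9.97832×10^8 km; r₂ = 1.30 × 1.496×10^8 = 1.9448×10^8 km.
The Hohmann ellipse has a_t = (r₁ + r₂)/2 = 5.96156×10^8 km.
Circular speed at r₁: v₁ = √(μ/r₁) = √(1.327×10^11/9.97832×10^8) = 11.532 km/s.
On the transfer ellipse at r₁, vis-viva equation gives v_a = √[μ(2/r₁ − 1/a_t)] = 6.5866 km/s.
First burn Δv₁ = |v_a − v₁| = 4.945 km/s.
At r₂, v₂ = √(μ/r₂) = 26.1215 km/s.
Transfer-orbit speed at r₂: v_p = √[μ(2/r₂ − 1/a_t)] = 33.7946 km/s.
Second burn Δv₂ = |v₂ − v_p| = 7.673 km/s.
Total Δv = Δv₁ + Δv₂ = 12.62 km/s.

Δv = 12.6 km/s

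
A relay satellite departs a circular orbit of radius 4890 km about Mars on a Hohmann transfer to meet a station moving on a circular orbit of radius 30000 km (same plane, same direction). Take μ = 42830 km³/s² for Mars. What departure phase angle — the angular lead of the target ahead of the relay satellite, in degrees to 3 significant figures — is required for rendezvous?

φ = 100°

The Hohmann ellipse has a_t = (r₁ + r₂)/2 = 17445 km.
Transfer time t = π√(a_t³/μ) = 34977 s.
Target angular speed ω₂ = √(μ/r₂³) = 3.9828×10^-5 rad/s.
Angle swept by the target during transfer: ω₂·t = 1.3931 rad = 79.82°.
Arrival is 180° from departure on the ellipse, so φ = 180° − 79.82° = 100°.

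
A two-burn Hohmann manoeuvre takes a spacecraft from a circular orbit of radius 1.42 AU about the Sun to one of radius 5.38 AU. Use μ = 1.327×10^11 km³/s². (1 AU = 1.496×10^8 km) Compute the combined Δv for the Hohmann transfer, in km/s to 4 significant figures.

In km: r₁ = 1.42 × 1.496×10^8 = 2.12432×10^8 km; r₂ = 5.38 × 1.496×10^8 = 8.04848×10^8 km.
The Hohmann ellipse has a_t = (r₁ + r₂)/2 = 5.0864×10^8 km.
At r₁ the circular-orbit speed is v₁ = √(μ/r₁) = 24.9934 km/s.
On the transfer ellipse at r₁, vis-viva equation gives v_p = √[μ(2/r₁ − 1/a_t)] = 31.4396 km/s.
First burn Δv₁ = |v_p − v₁| = 6.446 km/s.
At r₂, v₂ = √(μ/r₂) = 12.84 km/s.
Transfer-orbit speed at r₂: v_a = √[μ(2/r₂ − 1/a_t)] = 8.298 km/s.
Second burn Δv₂ = |v₂ − v_a| = 4.542 km/s.
Total Δv = Δv₁ + Δv₂ = 10.99 km/s.

Δv = 10.99 km/s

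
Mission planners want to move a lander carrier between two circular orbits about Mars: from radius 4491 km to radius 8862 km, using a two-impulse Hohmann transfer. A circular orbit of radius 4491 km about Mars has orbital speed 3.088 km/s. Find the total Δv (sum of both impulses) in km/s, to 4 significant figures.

Δv = 0.8650 km/s

From the circular-orbit relation v² = μ/r at r = 4491 km: μ = v²r = (3.088)² × 4491 = 42825.0 km³/s².
Semi-major axis of the transfer orbit: a_t = (4491 + 8862)/2 = 6676.5 km.
Circular speed at r₁: v₁ = √(μ/r₁) = √(42825.0/4491) = 3.0880 km/s.
Transfer-orbit speed at r₁ (vis-viva equation): v_p = √[μ(2/r₁ − 1/a_t)] = 3.5577 km/s.
First burn Δv₁ = |v_p − v₁| = 0.4697 km/s.
Circular speed at r₂: v₂ = √(μ/r₂) = 2.198280 km/s.
Transfer-orbit speed at r₂: v_a = √[μ(2/r₂ − 1/a_t)] = 1.802935 km/s.
Second burn Δv₂ = |v₂ − v_a| = 0.3953 km/s.
Δv = Δv₁ + Δv₂ = 0.4697 + 0.3953 = 0.8650 km/s.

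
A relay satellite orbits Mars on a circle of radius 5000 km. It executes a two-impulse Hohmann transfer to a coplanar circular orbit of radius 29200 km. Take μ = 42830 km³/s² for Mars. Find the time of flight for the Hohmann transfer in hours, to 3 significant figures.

t = 9.43 hours

The Hohmann ellipse has a_t = (r₁ + r₂)/2 = 17100 km.
Transfer time t = π√(a_t³/μ) = π√((17100)³ / 42830) = 33940 s.
Converting: 33940 s ÷ 3600 s/hour = 9.43 hours.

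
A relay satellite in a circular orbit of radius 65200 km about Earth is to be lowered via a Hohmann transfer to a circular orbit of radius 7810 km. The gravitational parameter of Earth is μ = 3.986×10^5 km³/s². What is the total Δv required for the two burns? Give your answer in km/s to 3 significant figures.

Transfer-ellipse semi-major axis a_t = (r₁ + r₂)/2 = (65200 + 7810)/2 = 36505 km.
Circular speed at r₁: v₁ = √(μ/r₁) = √(3.986×10^5/65200) = 2.473 km/s.
Transfer-orbit speed at r₁ (v² = μ(2/r − 1/a)): v_a = √[μ(2/r₁ − 1/a_t)] = 1.144 km/s.
First burn Δv₁ = |v_a − v₁| = 1.329 km/s.
Circular speed at r₂: v₂ = √(μ/r₂) = 7.14403 km/s.
Transfer-orbit speed at r₂: v_p = √[μ(2/r₂ − 1/a_t)] = 9.54752 km/s.
Second burn Δv₂ = |v₂ − v_p| = 2.403 km/s.
Total Δv = Δv₁ + Δv₂ = 3.732 km/s.

Δv = 3.73 km/s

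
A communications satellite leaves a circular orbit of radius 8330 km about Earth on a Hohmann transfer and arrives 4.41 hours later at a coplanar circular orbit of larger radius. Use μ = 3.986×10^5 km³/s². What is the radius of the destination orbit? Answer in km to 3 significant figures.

Transfer time t = 4.41 hours = 15876 s, and t = π√(a_t³/μ).
So a_t = (μ t²/π²)^(1/3) = (3.986×10^5 × (15876)² / π²)^(1/3) = 21672 km.
Since a_t = (r₁ + r₂)/2, r₂ = 2a_t − r₁ = 2×21672 − 8330 = 35014 km.

r₂ = 35000 km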